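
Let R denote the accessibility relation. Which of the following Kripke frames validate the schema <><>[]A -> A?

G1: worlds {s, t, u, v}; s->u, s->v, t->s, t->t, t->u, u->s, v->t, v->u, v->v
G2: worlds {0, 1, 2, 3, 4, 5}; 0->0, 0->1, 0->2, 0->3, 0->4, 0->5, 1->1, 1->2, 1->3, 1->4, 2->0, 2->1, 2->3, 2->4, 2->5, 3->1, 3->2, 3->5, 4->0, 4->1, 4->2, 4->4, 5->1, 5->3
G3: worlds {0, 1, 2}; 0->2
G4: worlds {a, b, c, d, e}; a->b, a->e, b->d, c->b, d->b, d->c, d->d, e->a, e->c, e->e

G3

This is the axiom for a generalized confluence (Geach) condition; its first-order frame correspondent is forall x forall y (x R^2 y -> exists w (yRw & x = w)).
G1: fails — sR²s but no w with sRw and s=w.
G2: fails — 0R²1 but no w with 1Rw and 0=w.
G3: ✓.
G4: fails — aR²a but no w with aRw and a=w.
Valid on: G3.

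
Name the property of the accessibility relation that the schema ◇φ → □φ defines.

Suppose ◇φ→□φ is valid. Take Rxy, Rxz and set V(φ)={y}. Then ◇φ at x, so □φ at x, so φ at z, i.e. z=y.
The converse is a direct semantic check.
So the correspondent is partial functionality.

Partial functionality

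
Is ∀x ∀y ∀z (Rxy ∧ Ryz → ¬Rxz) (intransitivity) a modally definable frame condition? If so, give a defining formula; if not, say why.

No

If a class were modally definable it would be closed under surjective bounded morphisms (Goldblatt–Thomason).
The 3-cycle (worlds 0,1,2 with 0→1→2→0) is intransitive. Mapping every world to a single reflexive point • is a surjective bounded morphism; the reflexive point is not intransitive (R••∧R•• but R••).
So the class is not modally definable.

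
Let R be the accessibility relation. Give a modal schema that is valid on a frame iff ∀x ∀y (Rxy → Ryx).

The condition is symmetry. The B schema ψ → □◇ψ defines it.
Suppose ψ→□◇ψ is valid. Take Rxy and set V(ψ)={x}. Then ψ at x, so □◇ψ at x, so ◇ψ at y, so some z with Ryz has ψ; z=x, i.e. Ryx.

ψ → □◇ψ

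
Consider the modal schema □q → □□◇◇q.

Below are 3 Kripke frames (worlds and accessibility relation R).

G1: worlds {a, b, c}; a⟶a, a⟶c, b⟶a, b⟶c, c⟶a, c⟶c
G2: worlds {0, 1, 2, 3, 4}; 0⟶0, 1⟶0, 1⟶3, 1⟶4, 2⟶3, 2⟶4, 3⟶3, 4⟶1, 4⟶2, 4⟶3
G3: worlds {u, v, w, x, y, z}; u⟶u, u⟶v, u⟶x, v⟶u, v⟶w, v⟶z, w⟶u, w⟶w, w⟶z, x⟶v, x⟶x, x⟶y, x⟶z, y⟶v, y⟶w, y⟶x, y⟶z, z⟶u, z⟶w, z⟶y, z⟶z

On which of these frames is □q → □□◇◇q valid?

Frame correspondent (Sahlqvist): ∀x ∀z (xR²z → ∃w (xRw ∧ zR²w)) — i.e. a generalized confluence (Geach) condition.
G1: holds.
G2: fails — 4R²0 but no w with 4Rw and 0R²w.
G3: holds.

G1, G3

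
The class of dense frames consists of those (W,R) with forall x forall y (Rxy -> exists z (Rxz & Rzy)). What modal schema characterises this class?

□□ψ → □ψ

This is density; the standard corresponding axiom is C4: □□ψ → □ψ.
Suppose □□ψ→□ψ is valid. Take Rxy and set V(ψ)={w : xR²w}. Then □□ψ at x, so □ψ at x, so ψ at y, i.e. ∃z(Rxz∧Rzy).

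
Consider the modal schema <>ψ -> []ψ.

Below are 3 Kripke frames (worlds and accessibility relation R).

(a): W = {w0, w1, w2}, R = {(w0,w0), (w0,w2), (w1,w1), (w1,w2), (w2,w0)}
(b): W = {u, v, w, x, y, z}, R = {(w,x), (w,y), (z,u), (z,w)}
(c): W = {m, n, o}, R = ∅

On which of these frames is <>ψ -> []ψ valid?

This is the axiom for partial functionality; its first-order frame correspondent is forall x forall y forall z (Rxy & Rxz -> y = z).
(a): fails — w0 sees both w0 and w2.
(b): fails — w sees both x and y.
(c): holds.

(c)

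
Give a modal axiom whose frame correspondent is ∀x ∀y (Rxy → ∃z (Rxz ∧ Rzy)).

The condition is density. The C4 schema □□ψ → □ψ defines it.

□□ψ → □ψ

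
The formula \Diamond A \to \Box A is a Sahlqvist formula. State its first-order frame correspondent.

Suppose ◇A→□A is valid. Take Rxy, Rxz and set V(A)={y}. Then ◇A at x, so □A at x, so A at z, i.e. z=y.

Partial functionality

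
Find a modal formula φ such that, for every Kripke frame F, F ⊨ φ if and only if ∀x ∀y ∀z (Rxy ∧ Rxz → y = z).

A defining formula is ◇r → □r (the CD axiom).
Suppose ◇r→□r is valid. Take Rxy, Rxz and set V(r)={y}. Then ◇r at x, so □r at x, so r at z, i.e. z=y.

◇r → □r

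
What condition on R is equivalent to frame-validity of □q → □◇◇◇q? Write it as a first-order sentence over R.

This is a Sahlqvist (Geach-type) schema ◇^0□^1q → □^1◇^3q.
Minimal-valuation argument: fix x; take any y with xR^0y and any z with xR^1z. Set V(q) to the set of worlds R-reachable from y in exactly 1 step. Then □^1q holds at y, so the antecedent holds at x; validity forces ◇^3q at z, giving a w with zR^3w and yR^1w.
First-order correspondent: ∀x ∀z (xRz → ∃w (xRw ∧ zR³w)).

∀x ∀z (xRz → ∃w (xRw ∧ zR³w))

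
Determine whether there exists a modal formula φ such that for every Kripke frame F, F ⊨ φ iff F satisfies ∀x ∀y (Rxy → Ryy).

Yes, by □(□r → r)

The condition is shift-reflexivity. A defining modal formula is □(□r → r).
Suppose □(□r→r) is valid. Take Rxy and set V(r)={w : Ryw}. Then at y, □r holds; since □(□r→r) at x, □r→r at y, so r at y, i.e. Ryy.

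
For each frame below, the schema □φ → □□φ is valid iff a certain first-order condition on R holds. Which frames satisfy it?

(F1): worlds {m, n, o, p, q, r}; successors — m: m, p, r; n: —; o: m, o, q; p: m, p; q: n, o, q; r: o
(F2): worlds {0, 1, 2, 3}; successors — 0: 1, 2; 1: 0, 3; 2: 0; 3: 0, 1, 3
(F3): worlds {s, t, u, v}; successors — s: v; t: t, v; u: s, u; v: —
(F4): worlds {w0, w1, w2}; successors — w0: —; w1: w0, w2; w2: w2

(F4)

This is the axiom for transitivity; its first-order frame correspondent is ∀x ∀y ∀z (Rxy ∧ Ryz → Rxz).
(F1): fails — Rom and Rmr but not Ror.
(F2): fails — R10 and R02 but not R12.
(F3): fails — Rus and Rsv but not Ruv.
(F4): holds.
Valid on: (F4).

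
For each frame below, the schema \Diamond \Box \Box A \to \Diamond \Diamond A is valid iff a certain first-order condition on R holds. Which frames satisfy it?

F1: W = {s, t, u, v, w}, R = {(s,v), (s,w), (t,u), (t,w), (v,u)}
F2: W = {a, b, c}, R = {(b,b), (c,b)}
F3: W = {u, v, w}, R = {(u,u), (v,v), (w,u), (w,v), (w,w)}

This is the axiom for a generalized confluence (Geach) condition; its first-order frame correspondent is \forall x \forall y (xRy \to \exists w (y R^2 w \wedge x R^2 w)).
F1: fails — sRv but no w* with vR²w* and sR²w*.
F2: condition met.
F3: condition met.
Valid on: F2, F3.

F2, F3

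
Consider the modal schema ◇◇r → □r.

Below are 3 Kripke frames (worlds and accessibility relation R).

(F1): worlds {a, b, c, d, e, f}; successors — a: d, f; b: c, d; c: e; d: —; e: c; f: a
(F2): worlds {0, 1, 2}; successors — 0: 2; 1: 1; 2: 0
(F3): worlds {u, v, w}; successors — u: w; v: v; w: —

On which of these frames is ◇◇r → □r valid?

Frame correspondent (Sahlqvist): ∀x ∀y ∀z ((xR²y ∧ xRz) → ∃w (y = w ∧ z = w)) — i.e. a generalized confluence (Geach) condition.
(F1): fails — aR²a, aRd but a ≠ d.
(F2): fails — 0R²0, 0R2 but 0 ≠ 2.
(F3): holds.

(F3)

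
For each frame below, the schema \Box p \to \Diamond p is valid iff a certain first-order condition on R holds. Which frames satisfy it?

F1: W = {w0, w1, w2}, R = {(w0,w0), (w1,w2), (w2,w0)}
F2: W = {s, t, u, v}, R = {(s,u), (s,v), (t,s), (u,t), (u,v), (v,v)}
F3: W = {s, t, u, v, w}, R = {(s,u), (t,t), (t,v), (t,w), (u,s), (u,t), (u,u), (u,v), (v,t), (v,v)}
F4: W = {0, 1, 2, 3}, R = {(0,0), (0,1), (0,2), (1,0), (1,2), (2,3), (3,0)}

The schema corresponds to seriality: \forall x \exists y Rxy.
F1: satisfies the condition.
F2: satisfies the condition.
F3: fails — world w has no successor.
F4: satisfies the condition.
Valid on: F1, F2, F4.

F1, F2, F4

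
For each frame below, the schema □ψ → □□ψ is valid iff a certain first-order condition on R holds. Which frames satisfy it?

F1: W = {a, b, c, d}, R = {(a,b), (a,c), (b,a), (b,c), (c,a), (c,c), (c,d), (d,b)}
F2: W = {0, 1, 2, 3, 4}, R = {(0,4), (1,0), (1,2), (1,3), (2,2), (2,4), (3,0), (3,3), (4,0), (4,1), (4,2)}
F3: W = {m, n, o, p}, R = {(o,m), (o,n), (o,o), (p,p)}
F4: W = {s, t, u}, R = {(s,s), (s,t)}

Frame correspondent (Sahlqvist): ∀x ∀y ∀z (Rxy ∧ Ryz → Rxz) — i.e. transitivity.
F1: fails — Rbc and Rcd but not Rbd.
F2: fails — R10 and R04 but not R14.
F3: ✓.
F4: ✓.
Valid on: F3, F4.

F3, F4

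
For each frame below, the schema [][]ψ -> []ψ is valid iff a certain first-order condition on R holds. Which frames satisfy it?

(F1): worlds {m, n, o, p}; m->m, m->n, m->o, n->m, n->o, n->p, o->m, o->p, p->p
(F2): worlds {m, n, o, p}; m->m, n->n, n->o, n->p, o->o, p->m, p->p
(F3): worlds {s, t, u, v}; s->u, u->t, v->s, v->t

(F1), (F2)

This is the axiom for density; its first-order frame correspondent is forall x forall y (Rxy -> exists z (Rxz & Rzy)).
(F1): ✓.
(F2): ✓.
(F3): fails — Rsu but no z with Rsz and Rzu.
Valid on: (F1), (F2).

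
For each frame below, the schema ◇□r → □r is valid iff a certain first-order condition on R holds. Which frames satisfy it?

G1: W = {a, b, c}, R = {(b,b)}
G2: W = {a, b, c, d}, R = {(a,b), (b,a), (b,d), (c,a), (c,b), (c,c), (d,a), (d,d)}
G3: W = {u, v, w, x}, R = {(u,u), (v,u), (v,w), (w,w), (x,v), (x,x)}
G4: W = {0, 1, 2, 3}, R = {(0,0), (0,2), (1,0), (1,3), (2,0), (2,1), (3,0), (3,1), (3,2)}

This is the axiom for the Euclidean property; its first-order frame correspondent is ∀x ∀y ∀z (Rxy ∧ Rxz → Ryz).
G1: ✓.
G2: fails — Rab and Rab but not Rbb.
G3: fails — Rvw and Rvu but not Rwu.
G4: fails — R02 and R02 but not R22.

G1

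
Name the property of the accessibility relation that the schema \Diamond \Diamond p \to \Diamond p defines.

transitivity

This is a form of the 4 axiom.
Its frame correspondent is transitivity — \forall x \forall y \forall z (Rxy \wedge Ryz \to Rxz).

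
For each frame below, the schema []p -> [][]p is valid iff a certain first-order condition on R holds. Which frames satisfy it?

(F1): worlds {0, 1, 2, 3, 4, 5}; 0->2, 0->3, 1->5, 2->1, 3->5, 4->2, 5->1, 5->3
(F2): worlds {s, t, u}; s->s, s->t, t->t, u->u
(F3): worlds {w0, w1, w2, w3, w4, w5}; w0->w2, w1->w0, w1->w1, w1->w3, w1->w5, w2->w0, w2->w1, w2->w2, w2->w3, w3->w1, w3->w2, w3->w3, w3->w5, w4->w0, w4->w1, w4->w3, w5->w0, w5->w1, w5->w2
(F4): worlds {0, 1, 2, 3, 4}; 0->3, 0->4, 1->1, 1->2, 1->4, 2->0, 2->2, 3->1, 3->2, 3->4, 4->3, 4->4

(F2)

Frame correspondent (Sahlqvist): forall x forall y forall z (Rxy & Ryz -> Rxz) — i.e. transitivity.
(F1): fails — R51 and R15 but not R55.
(F2): satisfies the condition.
(F3): fails — Rw3w1 and Rw1w0 but not Rw3w0.
(F4): fails — R34 and R43 but not R33.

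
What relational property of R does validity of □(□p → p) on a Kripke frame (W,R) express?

Shift-reflexivity

Suppose □(□p→p) is valid. Take Rxy and set V(p)={w : Ryw}. Then at y, □p holds; since □(□p→p) at x, □p→p at y, so p at y, i.e. Ryy.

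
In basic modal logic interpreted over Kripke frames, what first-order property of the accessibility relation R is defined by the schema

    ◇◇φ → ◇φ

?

This is frame-equivalent to □φ → □□φ (substitute ¬φ for φ and contrapose).
Suppose □φ→□□φ is valid. Take Rxy, Ryz and set V(φ)={w : Rxw}. Then □φ at x, so □□φ at x, so □φ at y, so φ at z, i.e. Rxz.
The converse is a direct semantic check.
So the correspondent is transitivity.

transitivity: ∀x ∀y ∀z (Rxy ∧ Ryz → Rxz)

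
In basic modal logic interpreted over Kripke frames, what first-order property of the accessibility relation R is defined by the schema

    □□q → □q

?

Density

Suppose □□q→□q is valid. Take Rxy and set V(q)={w : xR²w}. Then □□q at x, so □q at x, so q at y, i.e. ∃z(Rxz∧Rzy).
Conversely, on a frame with density the schema holds at every world under every valuation.
So the correspondent is density.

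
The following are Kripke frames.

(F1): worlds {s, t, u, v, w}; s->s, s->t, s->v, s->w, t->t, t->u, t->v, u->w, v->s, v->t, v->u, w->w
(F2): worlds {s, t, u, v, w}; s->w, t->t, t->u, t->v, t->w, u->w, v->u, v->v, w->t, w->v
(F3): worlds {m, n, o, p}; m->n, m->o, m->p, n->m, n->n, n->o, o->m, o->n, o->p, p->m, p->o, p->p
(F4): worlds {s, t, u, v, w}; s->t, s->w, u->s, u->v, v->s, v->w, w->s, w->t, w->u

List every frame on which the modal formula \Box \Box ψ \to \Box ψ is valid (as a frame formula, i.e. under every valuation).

Frame correspondent (Sahlqvist): \forall x \forall y (Rxy \to \exists z (Rxz \wedge Rzy)) — i.e. density.
(F1): ✓.
(F2): fails — Ruw but no z with Ruz and Rzw.
(F3): ✓.
(F4): fails — Ruv but no z with Ruz and Rzv.

(F1), (F3)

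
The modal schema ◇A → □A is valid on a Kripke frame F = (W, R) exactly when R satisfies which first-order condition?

This is the CD axiom.
Its frame correspondent is partial functionality — ∀x ∀y ∀z (Rxy ∧ Rxz → y = z).

Partial functionality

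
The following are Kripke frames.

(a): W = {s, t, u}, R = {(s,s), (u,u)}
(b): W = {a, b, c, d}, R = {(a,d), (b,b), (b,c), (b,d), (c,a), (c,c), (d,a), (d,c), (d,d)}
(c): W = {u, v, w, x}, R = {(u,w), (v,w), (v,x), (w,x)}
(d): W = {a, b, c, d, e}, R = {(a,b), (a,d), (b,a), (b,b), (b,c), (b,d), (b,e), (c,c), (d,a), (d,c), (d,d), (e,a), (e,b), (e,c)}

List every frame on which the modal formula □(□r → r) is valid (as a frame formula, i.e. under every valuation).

The schema corresponds to shift-reflexivity: ∀x ∀y (Rxy → Ryy).
(a): ✓.
(b): fails — Rca but not Raa.
(c): fails — Rvx but not Rxx.
(d): fails — Rea but not Raa.
Valid on: (a).

(a)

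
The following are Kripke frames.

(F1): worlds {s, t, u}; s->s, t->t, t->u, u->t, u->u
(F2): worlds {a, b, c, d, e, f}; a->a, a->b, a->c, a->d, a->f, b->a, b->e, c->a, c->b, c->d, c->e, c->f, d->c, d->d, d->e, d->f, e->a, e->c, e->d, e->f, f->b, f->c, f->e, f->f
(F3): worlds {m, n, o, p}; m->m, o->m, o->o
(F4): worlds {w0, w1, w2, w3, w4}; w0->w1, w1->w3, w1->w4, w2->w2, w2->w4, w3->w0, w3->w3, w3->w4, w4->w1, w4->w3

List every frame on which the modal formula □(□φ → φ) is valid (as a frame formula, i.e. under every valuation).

(F1), (F3)

Frame correspondent (Sahlqvist): ∀x ∀y (Rxy → Ryy) — i.e. shift-reflexivity.
(F1): satisfies the condition.
(F2): fails — Rab but not Rbb.
(F3): satisfies the condition.
(F4): fails — Rw2w4 but not Rw4w4.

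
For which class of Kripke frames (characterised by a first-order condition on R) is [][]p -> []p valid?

density

Suppose □□p→□p is valid. Take Rxy and set V(p)={w : xR²w}. Then □□p at x, so □p at x, so p at y, i.e. ∃z(Rxz∧Rzy).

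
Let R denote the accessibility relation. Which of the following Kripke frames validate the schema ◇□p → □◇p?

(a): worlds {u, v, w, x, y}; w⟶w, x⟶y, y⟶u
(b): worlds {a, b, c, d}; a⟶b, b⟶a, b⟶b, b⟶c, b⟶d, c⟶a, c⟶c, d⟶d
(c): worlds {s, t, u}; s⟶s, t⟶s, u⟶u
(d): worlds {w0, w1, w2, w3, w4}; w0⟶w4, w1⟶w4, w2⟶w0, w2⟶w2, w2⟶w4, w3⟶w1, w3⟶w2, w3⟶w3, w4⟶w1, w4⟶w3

(c)

Frame correspondent (Sahlqvist): ∀x ∀y ∀z (Rxy ∧ Rxz → ∃w (Ryw ∧ Rzw)) — i.e. convergence.
(a): fails — Ryu and Ryu but u and u have no common successor.
(b): fails — Rbc and Rba but c and a have no common successor.
(c): ✓.
(d): fails — Rw2w4 and Rw2w2 but w4 and w2 have no common successor.
Valid on: (c).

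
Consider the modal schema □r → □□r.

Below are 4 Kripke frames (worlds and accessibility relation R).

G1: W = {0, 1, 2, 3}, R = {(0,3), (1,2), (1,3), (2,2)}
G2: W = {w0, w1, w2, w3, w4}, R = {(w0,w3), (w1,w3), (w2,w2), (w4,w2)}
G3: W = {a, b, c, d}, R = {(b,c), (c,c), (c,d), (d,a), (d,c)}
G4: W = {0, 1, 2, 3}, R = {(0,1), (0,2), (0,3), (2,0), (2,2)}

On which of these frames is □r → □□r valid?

The schema corresponds to transitivity: ∀x ∀y ∀z (Rxy ∧ Ryz → Rxz).
G1: satisfies the condition.
G2: satisfies the condition.
G3: fails — Rbc and Rcd but not Rbd.
G4: fails — R02 and R20 but not R00.

G1, G2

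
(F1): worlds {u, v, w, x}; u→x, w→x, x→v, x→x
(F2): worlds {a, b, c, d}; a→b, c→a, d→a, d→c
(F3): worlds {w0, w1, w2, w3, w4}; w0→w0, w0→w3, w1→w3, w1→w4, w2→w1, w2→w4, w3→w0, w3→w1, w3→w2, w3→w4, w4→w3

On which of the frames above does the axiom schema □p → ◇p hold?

Frame correspondent (Sahlqvist): ∀x ∃y Rxy — i.e. seriality.
(F1): fails — world v has no successor.
(F2): fails — world b has no successor.
(F3): ✓.

(F3)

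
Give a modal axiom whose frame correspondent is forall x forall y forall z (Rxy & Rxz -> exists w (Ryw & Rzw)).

A defining formula is ◇□p → □◇p (the .2 axiom).
Suppose ◇□p→□◇p is valid. Take Rxy, Rxz and set V(p)={w : Ryw}. Then □p at y so ◇□p at x, so □◇p at x, so ◇p at z, giving w with Rzw and Ryw.

◇□p → □◇p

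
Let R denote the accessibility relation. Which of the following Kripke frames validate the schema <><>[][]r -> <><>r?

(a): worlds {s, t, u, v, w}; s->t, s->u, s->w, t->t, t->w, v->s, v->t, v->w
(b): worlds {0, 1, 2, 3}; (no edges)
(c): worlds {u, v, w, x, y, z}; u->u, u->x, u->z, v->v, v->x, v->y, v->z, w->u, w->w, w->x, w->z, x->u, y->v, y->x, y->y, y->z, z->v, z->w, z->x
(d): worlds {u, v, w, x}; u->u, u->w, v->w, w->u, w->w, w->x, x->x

The schema corresponds to a generalized confluence (Geach) condition: forall x forall y (x R^2 y -> exists w (y R^2 w & x R^2 w)).
(a): fails — sR²w but no w* with wR²w* and sR²w*.
(b): condition met.
(c): condition met.
(d): condition met.
Valid on: (b), (c), (d).

(b), (c), (d)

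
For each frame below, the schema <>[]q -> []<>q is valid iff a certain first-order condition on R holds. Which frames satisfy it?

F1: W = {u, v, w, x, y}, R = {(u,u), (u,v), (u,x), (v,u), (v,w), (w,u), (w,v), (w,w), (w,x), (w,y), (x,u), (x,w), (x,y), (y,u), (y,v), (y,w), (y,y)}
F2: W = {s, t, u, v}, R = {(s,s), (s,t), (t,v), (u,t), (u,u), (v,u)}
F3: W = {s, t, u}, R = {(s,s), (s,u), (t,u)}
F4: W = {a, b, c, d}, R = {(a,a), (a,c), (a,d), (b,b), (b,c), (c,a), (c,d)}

F1

Frame correspondent (Sahlqvist): forall x forall y forall z (Rxy & Rxz -> exists w (Ryw & Rzw)) — i.e. convergence.
F1: holds.
F2: fails — Rss and Rst but s and t have no common successor.
F3: fails — Rsu and Rsu but u and u have no common successor.
F4: fails — Raa and Rad but a and d have no common successor.
Valid on: F1.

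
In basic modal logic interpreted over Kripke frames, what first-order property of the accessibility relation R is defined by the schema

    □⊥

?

This schema is the Ver axiom.
It corresponds to emptiness of R: ∀x ∀y ¬Rxy.

Emptiness of R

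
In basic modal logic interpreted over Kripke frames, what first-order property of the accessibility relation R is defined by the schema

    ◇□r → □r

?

This is a form of the 5 axiom.
It corresponds to the Euclidean property: ∀x ∀y ∀z (Rxy ∧ Rxz → Ryz).

The Euclidean property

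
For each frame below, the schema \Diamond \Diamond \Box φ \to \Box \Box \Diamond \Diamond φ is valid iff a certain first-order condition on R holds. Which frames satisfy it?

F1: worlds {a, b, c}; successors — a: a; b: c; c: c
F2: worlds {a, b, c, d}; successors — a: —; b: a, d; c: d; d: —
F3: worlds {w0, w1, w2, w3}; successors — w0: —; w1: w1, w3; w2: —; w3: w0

F1, F2

The schema corresponds to a generalized confluence (Geach) condition: \forall x \forall y \forall z ((x R^2 y \wedge x R^2 z) \to \exists w (yRw \wedge z R^2 w)).
F1: satisfies the condition.
F2: satisfies the condition.
F3: fails — w1R²w0, w1R²w0 but no w with w0Rw and w0R²w.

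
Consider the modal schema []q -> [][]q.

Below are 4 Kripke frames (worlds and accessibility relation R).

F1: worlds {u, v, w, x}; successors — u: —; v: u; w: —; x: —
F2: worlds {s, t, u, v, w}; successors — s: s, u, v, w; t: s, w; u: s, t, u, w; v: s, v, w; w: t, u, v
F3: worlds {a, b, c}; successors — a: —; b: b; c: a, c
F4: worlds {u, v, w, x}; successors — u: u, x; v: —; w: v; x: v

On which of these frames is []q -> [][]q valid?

This is the axiom for transitivity; its first-order frame correspondent is forall x forall y forall z (Rxy & Ryz -> Rxz).
F1: holds.
F2: fails — Rwt and Rts but not Rws.
F3: holds.
F4: fails — Rux and Rxv but not Ruv.
Valid on: F1, F3.

F1, F3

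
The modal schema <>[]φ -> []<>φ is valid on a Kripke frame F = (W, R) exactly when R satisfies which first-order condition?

convergence

Suppose ◇□φ→□◇φ is valid. Take Rxy, Rxz and set V(φ)={w : Ryw}. Then □φ at y so ◇□φ at x, so □◇φ at x, so ◇φ at z, giving w with Rzw and Ryw.
Conversely, on a frame with convergence the schema holds at every world under every valuation.
Frame condition: forall x forall y forall z (Rxy & Rxz -> exists w (Ryw & Rzw)).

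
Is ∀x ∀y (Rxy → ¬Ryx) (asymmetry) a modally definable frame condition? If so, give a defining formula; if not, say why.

Not definable by any modal formula

Modal frame validity is preserved under surjective bounded morphisms.
The 4-cycle (worlds 0,1,2,3 with 0→1→2→3→0) is asymmetric. Mapping every world to a single reflexive point • is a surjective bounded morphism, and the reflexive point is not asymmetric (R•• but asymmetry requires ¬R••).
Hence asymmetry is not modally definable.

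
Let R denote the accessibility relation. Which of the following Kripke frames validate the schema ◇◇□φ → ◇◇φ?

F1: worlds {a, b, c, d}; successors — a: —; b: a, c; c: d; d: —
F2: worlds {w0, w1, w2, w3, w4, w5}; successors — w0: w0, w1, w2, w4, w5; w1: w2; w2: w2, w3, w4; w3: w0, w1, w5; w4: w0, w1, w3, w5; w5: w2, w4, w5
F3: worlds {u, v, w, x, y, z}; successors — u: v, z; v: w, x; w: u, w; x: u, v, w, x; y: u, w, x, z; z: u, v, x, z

F3

Frame correspondent (Sahlqvist): ∀x ∀y (xR²y → ∃w (yRw ∧ xR²w)) — i.e. a generalized confluence (Geach) condition.
F1: fails — bR²d but no w with dRw and bR²w.
F2: fails — w1R²w3 but no w with w3Rw and w1R²w.
F3: condition met.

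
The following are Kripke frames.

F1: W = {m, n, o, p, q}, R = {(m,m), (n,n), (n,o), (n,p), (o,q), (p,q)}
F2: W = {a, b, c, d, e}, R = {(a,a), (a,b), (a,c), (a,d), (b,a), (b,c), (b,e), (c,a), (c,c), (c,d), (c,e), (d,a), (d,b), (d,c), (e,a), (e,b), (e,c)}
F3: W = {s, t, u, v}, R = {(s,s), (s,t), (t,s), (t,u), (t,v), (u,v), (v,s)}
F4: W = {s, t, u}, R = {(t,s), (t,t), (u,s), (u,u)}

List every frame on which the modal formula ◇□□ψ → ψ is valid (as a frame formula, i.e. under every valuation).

F2

Frame correspondent (Sahlqvist): ∀x ∀y (xRy → ∃w (yR²w ∧ x = w)) — i.e. a generalized confluence (Geach) condition.
F1: fails — nRo but no w with oR²w and n=w.
F2: condition met.
F3: fails — tRu but no w with uR²w and t=w.
F4: fails — tRs but no w with sR²w and t=w.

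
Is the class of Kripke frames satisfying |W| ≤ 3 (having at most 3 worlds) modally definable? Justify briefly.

Any modally definable frame class is closed under disjoint unions.
Any modal formula valid on each of 4 disjoint one-world frames is valid on their disjoint union (validity is preserved under disjoint unions). Each one-world frame has |W|=1≤3, but the union has |W|=4.
Hence having at most 3 worlds is not modally definable.

Not modally definable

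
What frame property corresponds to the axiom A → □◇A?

Suppose A→□◇A is valid. Take Rxy and set V(A)={x}. Then A at x, so □◇A at x, so ◇A at y, so some z with Ryz has A; z=x, i.e. Ryx.
Conversely, any frame satisfying ∀x ∀y (Rxy → Ryx) validates the schema.
So the correspondent is symmetry.

Symmetry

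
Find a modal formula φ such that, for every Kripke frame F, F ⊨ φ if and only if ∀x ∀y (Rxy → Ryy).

□(□q → q)

The condition is shift-reflexivity. The T□ schema □(□q → q) defines it.
Suppose □(□q→q) is valid. Take Rxy and set V(q)={w : Ryw}. Then at y, □q holds; since □(□q→q) at x, □q→q at y, so q at y, i.e. Ryy.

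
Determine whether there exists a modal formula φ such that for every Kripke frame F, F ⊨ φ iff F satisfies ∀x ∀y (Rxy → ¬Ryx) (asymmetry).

Modal frame validity is preserved under surjective bounded morphisms.
The 4-cycle (worlds a,b,c,d with a→b→c→d→a) is asymmetric. Mapping every world to a single reflexive point • is a surjective bounded morphism, and the reflexive point is not asymmetric (R•• but asymmetry requires ¬R••).
Hence asymmetry is not modally definable.

Not definable by any modal formula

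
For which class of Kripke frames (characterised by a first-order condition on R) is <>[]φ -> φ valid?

This is a form of the B axiom.
It corresponds to symmetry: forall x forall y (Rxy -> Ryx).

Symmetry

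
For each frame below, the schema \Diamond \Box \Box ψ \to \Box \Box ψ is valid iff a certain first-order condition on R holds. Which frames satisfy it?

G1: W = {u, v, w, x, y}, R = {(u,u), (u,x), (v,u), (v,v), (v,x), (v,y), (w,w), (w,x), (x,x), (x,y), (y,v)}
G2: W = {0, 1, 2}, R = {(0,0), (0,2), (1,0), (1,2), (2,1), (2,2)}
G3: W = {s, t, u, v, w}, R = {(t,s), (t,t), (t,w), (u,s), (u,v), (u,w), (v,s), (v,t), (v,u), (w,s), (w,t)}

The schema corresponds to a generalized confluence (Geach) condition: \forall x \forall y \forall z ((xRy \wedge x R^2 z) \to \exists w (y R^2 w \wedge z = w)).
G1: fails — uRx, uR²u but no t with xR²t and u=t.
G2: condition met.
G3: fails — tRs, tR²s but no w* with sR²w* and s=w*.
Valid on: G2.

G2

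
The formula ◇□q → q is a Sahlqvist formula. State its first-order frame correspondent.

This is frame-equivalent to q → □◇q (substitute ¬q for q and contrapose).
Suppose q→□◇q is valid. Take Rxy and set V(q)={x}. Then q at x, so □◇q at x, so ◇q at y, so some z with Ryz has q; z=x, i.e. Ryx.
Conversely, any frame satisfying ∀x ∀y (Rxy → Ryx) validates the schema.
So the correspondent is symmetry.

symmetry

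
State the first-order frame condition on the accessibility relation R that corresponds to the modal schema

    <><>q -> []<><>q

forall x forall y forall z ((x R^2 y & xRz) -> exists w (y = w & z R^2 w))

This is a Sahlqvist (Geach-type) schema ◇^2□^0q → □^1◇^2q.
First-order correspondent: forall x forall y forall z ((x R^2 y & xRz) -> exists w (y = w & z R^2 w)).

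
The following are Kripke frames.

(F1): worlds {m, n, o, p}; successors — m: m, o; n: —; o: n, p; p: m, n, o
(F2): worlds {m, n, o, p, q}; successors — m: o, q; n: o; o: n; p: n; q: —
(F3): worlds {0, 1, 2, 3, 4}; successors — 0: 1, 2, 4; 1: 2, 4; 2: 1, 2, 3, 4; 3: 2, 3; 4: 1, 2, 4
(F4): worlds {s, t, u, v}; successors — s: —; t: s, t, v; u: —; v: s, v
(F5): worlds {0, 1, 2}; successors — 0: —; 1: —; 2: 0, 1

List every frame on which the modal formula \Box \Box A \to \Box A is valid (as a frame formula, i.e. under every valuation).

The schema corresponds to density: \forall x \forall y (Rxy \to \exists z (Rxz \wedge Rzy)).
(F1): fails — Rop but no z with Roz and Rzp.
(F2): fails — Ron but no z with Roz and Rzn.
(F3): ✓.
(F4): ✓.
(F5): fails — R20 but no z with R2z and Rz0.

(F3), (F4)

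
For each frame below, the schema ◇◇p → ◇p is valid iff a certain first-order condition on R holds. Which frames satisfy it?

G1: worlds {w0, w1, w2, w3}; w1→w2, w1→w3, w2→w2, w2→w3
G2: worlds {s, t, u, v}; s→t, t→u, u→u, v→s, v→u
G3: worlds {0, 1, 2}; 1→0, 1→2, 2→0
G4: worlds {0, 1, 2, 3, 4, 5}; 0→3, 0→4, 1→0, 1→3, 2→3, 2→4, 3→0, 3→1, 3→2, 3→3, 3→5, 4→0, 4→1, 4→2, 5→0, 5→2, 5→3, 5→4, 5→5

G1, G3

Frame correspondent (Sahlqvist): ∀x ∀y ∀z (Rxy ∧ Ryz → Rxz) — i.e. transitivity.
G1: holds.
G2: fails — Rvs and Rst but not Rvt.
G3: holds.
G4: fails — R53 and R31 but not R51.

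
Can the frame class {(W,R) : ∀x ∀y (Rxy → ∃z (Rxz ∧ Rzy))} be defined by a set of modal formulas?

Yes, by □□p → □p

This is a Sahlqvist condition; the C4 axiom □□p → □p defines it.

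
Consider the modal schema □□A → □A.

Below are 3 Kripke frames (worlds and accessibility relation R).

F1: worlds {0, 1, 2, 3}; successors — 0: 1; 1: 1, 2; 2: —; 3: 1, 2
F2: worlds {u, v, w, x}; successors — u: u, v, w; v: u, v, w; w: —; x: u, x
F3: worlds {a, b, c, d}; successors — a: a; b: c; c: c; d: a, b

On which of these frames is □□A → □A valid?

Frame correspondent (Sahlqvist): ∀x ∀y (Rxy → ∃z (Rxz ∧ Rzy)) — i.e. density.
F1: condition met.
F2: condition met.
F3: fails — Rdb but no z with Rdz and Rzb.

F1, F2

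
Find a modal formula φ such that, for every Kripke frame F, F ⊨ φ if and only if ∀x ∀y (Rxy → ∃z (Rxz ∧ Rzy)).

□□p → □p

This is density; the standard corresponding axiom is C4: □□p → □p.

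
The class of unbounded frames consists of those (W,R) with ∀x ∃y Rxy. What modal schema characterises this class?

A defining formula is □q → ◇q (the D axiom).
Suppose □q→◇q is valid. At any x set V(q)=W. Then □q at x, so ◇q at x, so x has a successor.

□q → ◇q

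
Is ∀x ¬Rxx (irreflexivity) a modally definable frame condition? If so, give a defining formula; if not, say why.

Not definable by any modal formula

If a class were modally definable it would be closed under surjective bounded morphisms (Goldblatt–Thomason).
The 4-cycle (worlds a,b,c,d with a→b→c→d→a) is irreflexive, and the map sending every world to a single reflexive point • is a surjective bounded morphism (forth: every edge maps to (•,•); back: every world has a successor). So any modal formula valid on the 4-cycle is also valid on the reflexive point, which is not irreflexive.
So no modal formula (or set of formulas) defines exactly the irreflexive frames.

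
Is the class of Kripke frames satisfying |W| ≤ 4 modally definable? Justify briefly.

If a class were modally definable it would be closed under disjoint unions (Goldblatt–Thomason).
Any modal formula valid on each of 5 disjoint one-world frames is valid on their disjoint union (validity is preserved under disjoint unions). Each one-world frame has |W|=1≤4, but the union has |W|=5.
So no modal formula (or set of formulas) defines exactly the |W|≤4 frames.

No — not modally definable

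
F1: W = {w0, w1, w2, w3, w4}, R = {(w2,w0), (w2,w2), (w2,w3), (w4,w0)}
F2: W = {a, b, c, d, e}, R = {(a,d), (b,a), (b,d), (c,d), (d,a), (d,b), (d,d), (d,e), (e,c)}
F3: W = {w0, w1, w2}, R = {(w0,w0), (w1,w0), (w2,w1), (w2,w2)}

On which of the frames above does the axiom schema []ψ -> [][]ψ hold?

F1

This is the axiom for transitivity; its first-order frame correspondent is forall x forall y forall z (Rxy & Ryz -> Rxz).
F1: condition met.
F2: fails — Rcd and Rdb but not Rcb.
F3: fails — Rw2w1 and Rw1w0 but not Rw2w0.
Valid on: F1.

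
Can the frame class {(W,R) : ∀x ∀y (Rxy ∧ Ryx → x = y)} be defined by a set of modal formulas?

Any modally definable frame class is closed under surjective bounded morphisms.
The 6-cycle (worlds a,b,c,d,e,f with a→b→c→d→e→f→a) is antisymmetric. Sending even-indexed worlds to s and odd-indexed worlds to t is a surjective bounded morphism onto the two-world frame with s↔t, which is not antisymmetric.
So the class is not modally definable.

Not definable by any modal formula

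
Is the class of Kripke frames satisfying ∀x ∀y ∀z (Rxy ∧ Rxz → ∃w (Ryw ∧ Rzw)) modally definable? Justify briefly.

Definable; ◇□p → □◇p defines it

This is a Sahlqvist condition; the .2 axiom ◇□p → □◇p defines it.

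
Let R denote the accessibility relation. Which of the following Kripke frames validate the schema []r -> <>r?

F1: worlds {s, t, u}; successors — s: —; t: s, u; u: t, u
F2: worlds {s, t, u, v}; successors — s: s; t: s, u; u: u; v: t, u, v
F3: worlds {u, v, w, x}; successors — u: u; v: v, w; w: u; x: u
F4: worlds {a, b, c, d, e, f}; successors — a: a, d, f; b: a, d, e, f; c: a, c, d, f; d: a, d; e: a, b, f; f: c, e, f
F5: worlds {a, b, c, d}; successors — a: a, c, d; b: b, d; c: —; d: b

The schema corresponds to seriality: forall x exists y Rxy.
F1: fails — world s has no successor.
F2: condition met.
F3: condition met.
F4: condition met.
F5: fails — world c has no successor.
Valid on: F2, F3, F4.

F2, F3, F4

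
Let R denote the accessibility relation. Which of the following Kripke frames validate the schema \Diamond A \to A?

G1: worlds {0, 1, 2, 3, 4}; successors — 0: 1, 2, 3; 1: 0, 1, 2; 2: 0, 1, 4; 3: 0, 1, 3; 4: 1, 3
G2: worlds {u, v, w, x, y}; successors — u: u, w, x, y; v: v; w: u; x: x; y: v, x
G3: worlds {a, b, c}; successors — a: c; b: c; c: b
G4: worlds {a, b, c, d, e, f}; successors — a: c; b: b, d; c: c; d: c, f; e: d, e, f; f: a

none

Frame correspondent (Sahlqvist): \forall x \forall y (xRy \to \exists w (y = w \wedge x = w)) — i.e. a generalized confluence (Geach) condition.
G1: fails — 0R1 but 1 ≠ 0.
G2: fails — uRw but w ≠ u.
G3: fails — aRc but c ≠ a.
G4: fails — aRc but c ≠ a.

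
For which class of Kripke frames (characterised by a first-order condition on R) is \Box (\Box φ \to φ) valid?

shift-reflexivity: \forall x \forall y (Rxy \to Ryy)

This is the T□ axiom.
It corresponds to shift-reflexivity: \forall x \forall y (Rxy \to Ryy).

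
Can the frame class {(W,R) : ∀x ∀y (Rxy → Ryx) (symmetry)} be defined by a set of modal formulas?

Definable; q → □◇q defines it

This is a Sahlqvist condition; the B axiom q → □◇q defines it.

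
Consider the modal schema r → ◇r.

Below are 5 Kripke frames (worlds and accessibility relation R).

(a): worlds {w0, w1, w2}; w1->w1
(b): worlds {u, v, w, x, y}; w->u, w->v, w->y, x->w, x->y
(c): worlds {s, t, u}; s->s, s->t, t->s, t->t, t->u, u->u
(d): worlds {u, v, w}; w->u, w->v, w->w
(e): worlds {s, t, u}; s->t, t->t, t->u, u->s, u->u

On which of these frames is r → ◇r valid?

(c)

The schema corresponds to reflexivity: ∀x Rxx.
(a): fails — world w0 does not see itself.
(b): fails — world u does not see itself.
(c): ✓.
(d): fails — world u does not see itself.
(e): fails — world s does not see itself.
Valid on: (c).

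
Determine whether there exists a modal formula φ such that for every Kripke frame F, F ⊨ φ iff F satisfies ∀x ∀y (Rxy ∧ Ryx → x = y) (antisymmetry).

Not modally definable

Any modally definable frame class is closed under surjective bounded morphisms.
The 8-cycle (worlds s,t,u,v,w,x,y,z with s→t→u→v→w→x→y→z→s) is antisymmetric. Sending even-indexed worlds to a and odd-indexed worlds to b is a surjective bounded morphism onto the two-world frame with a↔b, which is not antisymmetric.
So no modal formula (or set of formulas) defines exactly the antisymmetric frames.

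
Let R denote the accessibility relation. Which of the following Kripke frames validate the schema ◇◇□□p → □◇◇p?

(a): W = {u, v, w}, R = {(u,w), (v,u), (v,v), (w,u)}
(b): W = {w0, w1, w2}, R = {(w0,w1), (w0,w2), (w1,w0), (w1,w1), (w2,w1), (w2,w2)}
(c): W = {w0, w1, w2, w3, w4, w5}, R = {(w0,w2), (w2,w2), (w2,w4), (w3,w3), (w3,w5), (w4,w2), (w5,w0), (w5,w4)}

(b)

The schema corresponds to a generalized confluence (Geach) condition: ∀x ∀y ∀z ((xR²y ∧ xRz) → ∃w (yR²w ∧ zR²w)).
(a): fails — uR²u, uRw but no t with uR²t and wR²t.
(b): condition met.
(c): fails — w3R²w3, w3Rw5 but no w with w3R²w and w5R²w.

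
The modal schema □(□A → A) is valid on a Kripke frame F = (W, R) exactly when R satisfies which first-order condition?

Suppose □(□A→A) is valid. Take Rxy and set V(A)={w : Ryw}. Then at y, □A holds; since □(□A→A) at x, □A→A at y, so A at y, i.e. Ryy.

Shift-reflexivity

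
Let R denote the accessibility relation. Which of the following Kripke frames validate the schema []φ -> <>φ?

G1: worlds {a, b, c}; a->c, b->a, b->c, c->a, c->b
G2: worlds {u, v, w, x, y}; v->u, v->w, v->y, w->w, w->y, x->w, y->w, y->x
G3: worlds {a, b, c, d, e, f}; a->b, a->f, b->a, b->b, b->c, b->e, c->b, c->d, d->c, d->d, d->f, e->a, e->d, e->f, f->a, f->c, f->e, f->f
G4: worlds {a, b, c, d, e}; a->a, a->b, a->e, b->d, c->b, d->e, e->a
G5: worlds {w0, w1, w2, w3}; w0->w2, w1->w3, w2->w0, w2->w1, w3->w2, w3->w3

Frame correspondent (Sahlqvist): forall x exists y Rxy — i.e. seriality.
G1: satisfies the condition.
G2: fails — world u has no successor.
G3: satisfies the condition.
G4: satisfies the condition.
G5: satisfies the condition.
Valid on: G1, G3, G4, G5.

G1, G3, G4, G5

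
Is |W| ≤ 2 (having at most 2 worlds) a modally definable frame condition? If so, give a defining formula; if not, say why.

No

If a class were modally definable it would be closed under disjoint unions (Goldblatt–Thomason).
Any modal formula valid on each of 3 disjoint one-world frames is valid on their disjoint union (validity is preserved under disjoint unions). Each one-world frame has |W|=1≤2, but the union has |W|=3.
So no modal formula (or set of formulas) defines exactly the |W|≤2 frames.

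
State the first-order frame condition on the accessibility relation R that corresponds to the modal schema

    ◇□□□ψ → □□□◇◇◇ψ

This is a Sahlqvist (Geach-type) schema ◇^1□^3ψ → □^3◇^3ψ.
First-order correspondent: ∀x ∀y ∀z ((xRy ∧ xR³z) → ∃w (yR³w ∧ zR³w)).

∀x ∀y ∀z ((xRy ∧ xR³z) → ∃w (yR³w ∧ zR³w))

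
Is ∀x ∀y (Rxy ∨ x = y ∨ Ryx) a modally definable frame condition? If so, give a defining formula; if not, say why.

If a class were modally definable it would be closed under disjoint unions (Goldblatt–Thomason).
Take 2 disjoint single-world reflexive frames: each is trivially connected, but their disjoint union has 2 worlds with no edge between distinct components, so it is not connected.
So no modal formula (or set of formulas) defines exactly the connected frames.

No — not modally definable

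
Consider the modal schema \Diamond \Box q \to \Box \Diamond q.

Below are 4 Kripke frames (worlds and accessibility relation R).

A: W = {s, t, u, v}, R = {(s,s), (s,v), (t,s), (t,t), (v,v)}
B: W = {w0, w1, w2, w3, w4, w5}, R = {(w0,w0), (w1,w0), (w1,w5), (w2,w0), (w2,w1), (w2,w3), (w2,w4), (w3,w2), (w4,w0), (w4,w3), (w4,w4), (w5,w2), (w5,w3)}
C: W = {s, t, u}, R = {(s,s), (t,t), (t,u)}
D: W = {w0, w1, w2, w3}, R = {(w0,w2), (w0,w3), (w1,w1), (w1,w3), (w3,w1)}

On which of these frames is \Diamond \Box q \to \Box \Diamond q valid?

A

Frame correspondent (Sahlqvist): \forall x \forall y \forall z (Rxy \wedge Rxz \to \exists w (Ryw \wedge Rzw)) — i.e. convergence.
A: ✓.
B: fails — Rw1w5 and Rw1w0 but w5 and w0 have no common successor.
C: fails — Rtt and Rtu but t and u have no common successor.
D: fails — Rw0w2 and Rw0w2 but w2 and w2 have no common successor.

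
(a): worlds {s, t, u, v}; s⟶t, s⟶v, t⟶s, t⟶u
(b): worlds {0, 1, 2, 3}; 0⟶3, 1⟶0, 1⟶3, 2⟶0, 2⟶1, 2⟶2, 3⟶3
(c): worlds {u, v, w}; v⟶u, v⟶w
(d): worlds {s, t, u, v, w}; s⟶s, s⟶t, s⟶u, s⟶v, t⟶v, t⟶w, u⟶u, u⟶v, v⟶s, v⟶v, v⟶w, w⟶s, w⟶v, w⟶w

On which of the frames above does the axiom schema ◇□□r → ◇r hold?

(d)

The schema corresponds to a generalized confluence (Geach) condition: ∀x ∀y (xRy → ∃w (yR²w ∧ xRw)).
(a): fails — sRv but no w with vR²w and sRw.
(b): fails — 2R0 but no w with 0R²w and 2Rw.
(c): fails — vRu but no t with uR²t and vRt.
(d): holds.
Valid on: (d).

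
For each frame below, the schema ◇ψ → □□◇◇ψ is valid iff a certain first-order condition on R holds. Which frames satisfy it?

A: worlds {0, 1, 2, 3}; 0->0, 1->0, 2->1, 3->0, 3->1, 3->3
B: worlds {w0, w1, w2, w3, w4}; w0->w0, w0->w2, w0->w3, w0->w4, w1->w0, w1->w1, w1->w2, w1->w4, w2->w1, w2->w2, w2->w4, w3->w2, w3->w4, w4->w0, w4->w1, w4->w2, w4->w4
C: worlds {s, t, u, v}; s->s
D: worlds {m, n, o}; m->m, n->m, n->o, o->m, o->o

This is the axiom for a generalized confluence (Geach) condition; its first-order frame correspondent is ∀x ∀y ∀z ((xRy ∧ xR²z) → ∃w (y = w ∧ zR²w)).
A: fails — 2R1, 2R²0 but no w with 1=w and 0R²w.
B: fails — w0Rw3, w0R²w2 but no w with w3=w and w2R²w.
C: ✓.
D: fails — nRo, nR²m but no w with o=w and mR²w.
Valid on: C.

C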